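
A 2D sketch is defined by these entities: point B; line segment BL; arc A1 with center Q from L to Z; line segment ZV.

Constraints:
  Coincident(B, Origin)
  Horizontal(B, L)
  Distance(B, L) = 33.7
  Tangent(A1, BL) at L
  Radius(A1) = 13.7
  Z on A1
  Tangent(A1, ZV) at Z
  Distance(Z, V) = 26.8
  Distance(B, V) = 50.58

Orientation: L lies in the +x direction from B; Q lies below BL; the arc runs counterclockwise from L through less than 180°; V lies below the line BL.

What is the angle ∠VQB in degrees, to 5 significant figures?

98.641°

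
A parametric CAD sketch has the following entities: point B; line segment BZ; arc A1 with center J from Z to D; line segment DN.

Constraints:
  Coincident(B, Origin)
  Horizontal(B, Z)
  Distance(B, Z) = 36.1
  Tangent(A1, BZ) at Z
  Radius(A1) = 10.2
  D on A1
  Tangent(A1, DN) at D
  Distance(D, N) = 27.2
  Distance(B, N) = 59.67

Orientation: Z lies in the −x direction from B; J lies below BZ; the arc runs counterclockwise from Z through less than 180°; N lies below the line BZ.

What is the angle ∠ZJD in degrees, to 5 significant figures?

89.408°

Checks: |BZ| = 36.10 ✓; |JD| = 10.20 ✓; ∠(JD, DN) = 90.00° ✓; |DN| = 27.20 ✓; |BN| = 59.67 ✓.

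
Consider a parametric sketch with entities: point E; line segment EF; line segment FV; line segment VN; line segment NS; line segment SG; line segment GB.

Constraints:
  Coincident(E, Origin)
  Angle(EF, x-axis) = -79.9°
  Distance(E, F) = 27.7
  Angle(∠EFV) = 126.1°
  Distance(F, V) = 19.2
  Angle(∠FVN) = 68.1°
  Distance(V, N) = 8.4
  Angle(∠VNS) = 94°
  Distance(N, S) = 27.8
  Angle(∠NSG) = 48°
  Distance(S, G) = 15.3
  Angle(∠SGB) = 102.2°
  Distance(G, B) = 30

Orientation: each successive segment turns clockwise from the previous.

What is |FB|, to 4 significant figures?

26.84

E is at the origin; EF runs at -79.9° with length 27.7, so F = (4.858, -27.27). ∠EFV = 126.1° gives FV at -133.8° from the x-axis; with |FV| = 19.2, V = (-8.431, -41.13). ∠FVN = 68.1° gives VN at 114.3° from the x-axis; with |VN| = 8.4, N = (-11.89, -33.47). ∠VNS = 94.0° gives NS at 28.30° from the x-axis; with |NS| = 27.8, S = (12.59, -20.29). ∠NSG = 48.0° gives SG at -103.7° from the x-axis; with |SG| = 15.3, G = (8.965, -35.16). ∠SGB = 102.2° gives GB at 178.5° from the x-axis; with |GB| = 30.0, B = (-21.02, -34.37). Then |FB| = |B − F| = 26.84.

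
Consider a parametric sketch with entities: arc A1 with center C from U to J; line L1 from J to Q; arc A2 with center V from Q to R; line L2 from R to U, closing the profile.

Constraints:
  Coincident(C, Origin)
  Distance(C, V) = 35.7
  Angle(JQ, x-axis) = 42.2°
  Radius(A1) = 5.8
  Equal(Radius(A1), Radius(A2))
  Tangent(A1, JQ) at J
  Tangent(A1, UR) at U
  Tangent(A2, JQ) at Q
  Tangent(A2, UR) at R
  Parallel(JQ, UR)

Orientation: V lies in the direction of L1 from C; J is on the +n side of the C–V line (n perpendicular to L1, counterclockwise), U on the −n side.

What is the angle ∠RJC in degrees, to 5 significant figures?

71.999°

The slot axis is L1's direction at 42.2°, so u = (cos 42.2°, sin 42.2°) = (0.74080, 0.67172) and n = (−sin 42.2°, cos 42.2°) = (-0.67172, 0.74080). C is at the origin and V lies 35.7 along u from C, so V = 35.7·u = (26.447, 23.980). Tangency of A1 to both parallel lines with radius 5.8 puts J and U at C ± 5.8·n: J = (-3.8960, 4.2967), U = (3.8960, -4.2967). Equal radii place Q and R the same way about V: Q = V + 5.8·n = (22.551, 28.277), R = V − 5.8·n = (30.343, 19.684). Then cos ∠RJC = JR·JC / (|JR||JC|), giving 71.999°.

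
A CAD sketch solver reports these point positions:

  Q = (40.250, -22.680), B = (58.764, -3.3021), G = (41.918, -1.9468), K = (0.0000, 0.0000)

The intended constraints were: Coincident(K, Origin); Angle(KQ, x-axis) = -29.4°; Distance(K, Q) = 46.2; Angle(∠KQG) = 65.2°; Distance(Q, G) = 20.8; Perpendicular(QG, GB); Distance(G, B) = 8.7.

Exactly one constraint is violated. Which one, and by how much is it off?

Distance(G, B) = 8.7 — off by 8.20.

K = (0.00, 0.00) ✓; KQ at -29.40° ✓; |KQ| = 46.20 ✓; ∠KQG = 65.20° ✓; |QG| = 20.80 ✓; ∠(QG, GB) = 90.00° ✓; |GB| = 16.90 ✗.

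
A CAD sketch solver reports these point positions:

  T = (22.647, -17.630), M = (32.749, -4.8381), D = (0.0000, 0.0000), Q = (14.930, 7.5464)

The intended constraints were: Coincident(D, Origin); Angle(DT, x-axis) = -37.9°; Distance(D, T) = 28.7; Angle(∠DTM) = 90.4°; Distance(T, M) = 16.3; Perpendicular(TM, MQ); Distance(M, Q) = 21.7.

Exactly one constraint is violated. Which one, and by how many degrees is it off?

Perpendicular(TM, MQ) — off by 3.50°.

D = (0.00, 0.00) ✓; DT at -37.90° ✓; |DT| = 28.70 ✓; ∠DTM = 90.40° ✓; |TM| = 16.30 ✓; ∠(TM, MQ) = 93.50° ✗; |MQ| = 21.70 ✓.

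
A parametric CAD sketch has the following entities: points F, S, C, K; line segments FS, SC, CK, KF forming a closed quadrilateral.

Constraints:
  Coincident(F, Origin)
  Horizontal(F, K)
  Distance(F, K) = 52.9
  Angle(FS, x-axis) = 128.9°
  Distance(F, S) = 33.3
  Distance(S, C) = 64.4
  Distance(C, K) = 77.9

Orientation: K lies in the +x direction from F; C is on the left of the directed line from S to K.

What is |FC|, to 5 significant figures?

76.081

Checks: F = (0.00, 0.00) ✓; |SC| = 64.40 ✓; |CK| = 77.90 ✓.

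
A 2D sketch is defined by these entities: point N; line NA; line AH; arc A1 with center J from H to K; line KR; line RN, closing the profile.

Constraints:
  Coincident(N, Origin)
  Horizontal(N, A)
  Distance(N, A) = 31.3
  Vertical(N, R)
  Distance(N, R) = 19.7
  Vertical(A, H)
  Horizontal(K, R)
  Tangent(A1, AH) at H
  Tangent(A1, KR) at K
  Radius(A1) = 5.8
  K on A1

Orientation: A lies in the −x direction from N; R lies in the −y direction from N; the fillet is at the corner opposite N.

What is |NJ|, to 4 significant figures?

29.04

N is at the origin; NA is horizontal with |NA| = 31.3 and A on the −x side, so A = (-31.30, 0.000). NR is vertical with |NR| = 19.7 and R on the −y side, so R = (0.000, -19.70). The virtual corner opposite N is at (-31.30, -19.70). A1 meets AH tangentially, so JH is at right angles to AH and A1 meets KR tangentially, so JK is at right angles to KR, with radius 5.8, so the center J sits 5.8 in from both sides at J = (-25.50, -13.90). Then |NJ| = |J − N| = 29.04.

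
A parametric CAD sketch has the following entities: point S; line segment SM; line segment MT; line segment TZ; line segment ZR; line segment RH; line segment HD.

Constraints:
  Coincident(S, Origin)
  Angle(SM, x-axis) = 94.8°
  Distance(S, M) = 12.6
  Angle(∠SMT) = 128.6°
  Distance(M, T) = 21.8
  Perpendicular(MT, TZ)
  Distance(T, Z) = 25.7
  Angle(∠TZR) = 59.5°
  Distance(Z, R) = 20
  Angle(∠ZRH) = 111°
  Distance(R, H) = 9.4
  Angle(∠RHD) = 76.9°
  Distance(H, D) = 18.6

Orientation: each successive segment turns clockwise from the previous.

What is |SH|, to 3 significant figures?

14.4

∠TZR = 59.5° gives ZR at -167° from the x-axis; with |ZR| = 20.0, R = (12.9, 4.40). ∠ZRH = 111.0° gives RH at 124° from the x-axis; with |RH| = 9.4, H = (7.71, 12.2). Then |SH| = |H − S| = 14.4.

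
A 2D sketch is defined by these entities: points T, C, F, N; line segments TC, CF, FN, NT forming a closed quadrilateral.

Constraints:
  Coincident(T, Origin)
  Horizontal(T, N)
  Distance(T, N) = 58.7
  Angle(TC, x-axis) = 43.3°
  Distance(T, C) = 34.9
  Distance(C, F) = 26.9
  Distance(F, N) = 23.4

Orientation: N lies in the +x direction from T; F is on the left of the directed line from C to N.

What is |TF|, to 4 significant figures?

56.90

Checks: |CF| = 26.90 ✓; |FN| = 23.40 ✓.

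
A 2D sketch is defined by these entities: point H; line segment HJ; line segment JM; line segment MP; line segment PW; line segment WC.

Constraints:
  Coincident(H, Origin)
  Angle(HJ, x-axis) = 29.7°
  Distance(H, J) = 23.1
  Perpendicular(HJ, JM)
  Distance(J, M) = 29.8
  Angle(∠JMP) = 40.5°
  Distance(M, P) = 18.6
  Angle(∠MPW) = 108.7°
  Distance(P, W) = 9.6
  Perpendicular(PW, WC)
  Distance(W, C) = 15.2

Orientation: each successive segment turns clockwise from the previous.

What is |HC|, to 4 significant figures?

32.73

H is at the origin; HJ runs at 29.7° with length 23.1, so J = (20.07, 11.45). HJ is perpendicular to JM, so JM runs at -60.30°; with |JM| = 29.8, M = (34.83, -14.44). ∠JMP = 40.5° gives MP at 160.2° from the x-axis; with |MP| = 18.6, P = (17.33, -8.140). ∠MPW = 108.7° gives PW at 88.90° from the x-axis; with |PW| = 9.6, W = (17.51, 1.459). PW is perpendicular to WC, so WC runs at -1.100°; with |WC| = 15.2, C = (32.71, 1.167). Then |HC| = |C − H| = 32.73.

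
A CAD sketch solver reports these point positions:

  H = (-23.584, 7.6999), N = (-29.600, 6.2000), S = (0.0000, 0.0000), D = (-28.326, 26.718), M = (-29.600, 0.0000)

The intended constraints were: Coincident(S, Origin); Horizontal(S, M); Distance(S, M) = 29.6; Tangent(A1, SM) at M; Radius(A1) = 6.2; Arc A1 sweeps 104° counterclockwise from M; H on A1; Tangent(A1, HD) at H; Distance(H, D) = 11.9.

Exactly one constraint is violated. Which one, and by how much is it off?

Distance(H, D) = 11.9 — off by 7.70.

S = (0.00, 0.00) ✓; S.y = 0.00, M.y = 0.00 ✓; |SM| = 29.60 ✓; ∠(NM, MS) = 90.00° ✓; |NM| = 6.200 ✓; bearing(N→H) − bearing(N→M) = 104.0° ✓; |NH| = 6.200 ✓; ∠(NH, HD) = 90.00° ✓; |HD| = 19.60 ✗.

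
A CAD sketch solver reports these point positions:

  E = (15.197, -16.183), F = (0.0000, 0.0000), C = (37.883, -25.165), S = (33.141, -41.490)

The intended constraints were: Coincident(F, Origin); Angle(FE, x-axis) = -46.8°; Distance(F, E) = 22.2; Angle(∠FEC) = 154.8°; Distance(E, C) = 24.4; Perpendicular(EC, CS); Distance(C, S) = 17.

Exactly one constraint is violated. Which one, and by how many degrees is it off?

Perpendicular(EC, CS) — off by 5.40°.

F = (0.00, 0.00) ✓; FE at -46.80° ✓; |FE| = 22.20 ✓; ∠FEC = 154.8° ✓; |EC| = 24.40 ✓; ∠(EC, CS) = 84.60° ✗; |CS| = 17.00 ✓.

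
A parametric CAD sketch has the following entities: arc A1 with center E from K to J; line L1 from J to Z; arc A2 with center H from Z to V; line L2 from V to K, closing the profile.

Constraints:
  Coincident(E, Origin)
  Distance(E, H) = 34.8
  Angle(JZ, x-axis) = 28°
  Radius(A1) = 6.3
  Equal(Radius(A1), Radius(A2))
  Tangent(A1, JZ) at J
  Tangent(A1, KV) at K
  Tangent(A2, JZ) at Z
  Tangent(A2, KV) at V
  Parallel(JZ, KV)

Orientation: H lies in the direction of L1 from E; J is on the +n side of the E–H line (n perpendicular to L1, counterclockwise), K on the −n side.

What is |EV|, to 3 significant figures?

35.4

The slot axis is L1's direction at 28.0°, so u = (cos 28.0°, sin 28.0°) = (0.883, 0.469) and n = (−sin 28.0°, cos 28.0°) = (-0.469, 0.883). E is at the origin and H lies 34.8 along u from E, so H = 34.8·u = (30.7, 16.3). Tangency of A1 to both parallel lines with radius 6.3 puts J and K at E ± 6.3·n: J = (-2.96, 5.56), K = (2.96, -5.56). Equal radii place Z and V the same way about H: Z = H + 6.3·n = (27.8, 21.9), V = H − 6.3·n = (33.7, 10.8). Then |EV| = |V − E| = 35.4.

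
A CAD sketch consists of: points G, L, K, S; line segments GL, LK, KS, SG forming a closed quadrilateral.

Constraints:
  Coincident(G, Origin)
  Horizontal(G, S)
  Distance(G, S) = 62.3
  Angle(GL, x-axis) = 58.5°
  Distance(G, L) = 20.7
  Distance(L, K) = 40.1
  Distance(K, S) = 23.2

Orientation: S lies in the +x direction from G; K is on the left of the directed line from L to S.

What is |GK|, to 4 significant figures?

54.69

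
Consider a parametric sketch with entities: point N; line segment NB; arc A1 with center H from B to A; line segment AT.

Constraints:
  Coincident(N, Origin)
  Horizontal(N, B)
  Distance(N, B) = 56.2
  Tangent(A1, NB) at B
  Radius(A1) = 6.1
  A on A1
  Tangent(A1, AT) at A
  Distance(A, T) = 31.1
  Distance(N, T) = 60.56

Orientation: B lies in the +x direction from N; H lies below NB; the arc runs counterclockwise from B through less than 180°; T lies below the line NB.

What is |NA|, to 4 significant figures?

50.44

N is at the origin; N and B share the same y with |NB| = 56.2 and B on the +x side, so B = (56.20, 0.000). Since A1 is tangent to NB there, HB ⟂ NB, so H = B + (0, -6.1) = (56.20, -6.100). Since HA ⟂ AT (tangency), |HT| = √(6.1² + 31.1²) = 31.69 regardless of where A sits on A1. So T lies on both circle(N, 60.56) and circle(H, 31.69); the below-NB intersection is T = (48.14, -36.75). A is the foot of the tangent from T: A = (50.11, -5.712).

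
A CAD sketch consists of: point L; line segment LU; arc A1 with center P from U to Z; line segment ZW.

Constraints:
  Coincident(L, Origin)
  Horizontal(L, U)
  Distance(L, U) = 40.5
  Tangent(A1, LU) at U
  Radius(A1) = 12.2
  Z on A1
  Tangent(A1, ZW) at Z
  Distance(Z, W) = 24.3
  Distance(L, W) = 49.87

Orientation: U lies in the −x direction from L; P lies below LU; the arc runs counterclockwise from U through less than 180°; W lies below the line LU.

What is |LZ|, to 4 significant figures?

53.40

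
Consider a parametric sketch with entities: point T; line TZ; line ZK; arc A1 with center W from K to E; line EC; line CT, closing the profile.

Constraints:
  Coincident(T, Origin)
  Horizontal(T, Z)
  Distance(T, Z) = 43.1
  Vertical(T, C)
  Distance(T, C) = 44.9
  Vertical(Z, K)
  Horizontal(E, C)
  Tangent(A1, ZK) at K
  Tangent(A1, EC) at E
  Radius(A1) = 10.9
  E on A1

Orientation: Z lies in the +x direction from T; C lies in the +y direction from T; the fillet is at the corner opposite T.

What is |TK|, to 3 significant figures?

54.9

T is at the origin; T and Z share the same y with |TZ| = 43.1 and Z on the +x side, so Z = (43.1, 0.00). TC is vertical with |TC| = 44.9 and C on the +y side, so C = (0.00, 44.9). The virtual corner opposite T is at (43.1, 44.9). Since A1 is tangent to ZK there, WK ⟂ ZK and since A1 is tangent to EC there, WE ⟂ EC, with radius 10.9, so the center W sits 10.9 in from both sides at W = (32.2, 34.0). That places the tangent points at K = (43.1, 34.0) on ZK and E = (32.2, 44.9) on EC. Then |TK| = |K − T| = 54.9.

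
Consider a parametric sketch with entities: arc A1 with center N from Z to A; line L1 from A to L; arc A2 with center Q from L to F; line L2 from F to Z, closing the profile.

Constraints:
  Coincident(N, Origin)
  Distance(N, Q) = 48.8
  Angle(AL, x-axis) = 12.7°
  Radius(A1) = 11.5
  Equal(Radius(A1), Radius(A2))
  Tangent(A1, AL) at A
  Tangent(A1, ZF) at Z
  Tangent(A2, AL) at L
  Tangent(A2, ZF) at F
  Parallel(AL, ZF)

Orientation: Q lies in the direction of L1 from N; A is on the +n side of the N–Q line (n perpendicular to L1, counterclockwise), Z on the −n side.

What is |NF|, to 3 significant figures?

50.1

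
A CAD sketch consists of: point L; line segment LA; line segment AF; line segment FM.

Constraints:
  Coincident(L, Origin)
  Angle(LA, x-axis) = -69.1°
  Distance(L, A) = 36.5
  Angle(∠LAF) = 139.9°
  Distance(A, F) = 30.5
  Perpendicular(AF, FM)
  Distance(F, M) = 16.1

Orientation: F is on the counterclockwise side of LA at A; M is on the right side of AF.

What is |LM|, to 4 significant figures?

70.58

L is at the origin; LA runs at -69.1° with length 36.5, so A = 36.5·(cos -69.1°, sin -69.1°) = (13.02, -34.10). ∠LAF = 139.9°, so AF runs at -69.1° + (180° − 139.9°) = -29.00° from the x-axis; with |AF| = 30.5, F = A + 30.5·(cos -29.00°, sin -29.00°) = (39.70, -48.89). The perpendicularity gives FM at right angles to AF; with |FM| = 16.1 on the right of AF, M = F + 16.1·(-0.4848, -0.8746) = (31.89, -62.97). Then |LM| = |M − L| = 70.58.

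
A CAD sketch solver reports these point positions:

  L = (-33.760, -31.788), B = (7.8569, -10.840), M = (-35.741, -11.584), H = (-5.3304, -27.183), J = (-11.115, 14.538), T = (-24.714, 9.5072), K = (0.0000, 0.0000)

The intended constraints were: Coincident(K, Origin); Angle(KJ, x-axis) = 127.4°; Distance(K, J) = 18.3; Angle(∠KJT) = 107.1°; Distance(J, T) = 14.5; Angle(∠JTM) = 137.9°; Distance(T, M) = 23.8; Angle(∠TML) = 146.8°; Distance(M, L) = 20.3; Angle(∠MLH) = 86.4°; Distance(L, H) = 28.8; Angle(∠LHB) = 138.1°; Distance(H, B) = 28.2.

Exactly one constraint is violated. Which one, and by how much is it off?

Distance(H, B) = 28.2 — off by 7.20.

K = (0.00, 0.00) ✓; KJ at 127.4° ✓; |KJ| = 18.30 ✓; ∠KJT = 107.1° ✓; |JT| = 14.50 ✓; ∠JTM = 137.9° ✓; |TM| = 23.80 ✓; ∠TML = 146.8° ✓; |ML| = 20.30 ✓; ∠MLH = 86.40° ✓; |LH| = 28.80 ✓; ∠LHB = 138.1° ✓; |HB| = 21.00 ✗.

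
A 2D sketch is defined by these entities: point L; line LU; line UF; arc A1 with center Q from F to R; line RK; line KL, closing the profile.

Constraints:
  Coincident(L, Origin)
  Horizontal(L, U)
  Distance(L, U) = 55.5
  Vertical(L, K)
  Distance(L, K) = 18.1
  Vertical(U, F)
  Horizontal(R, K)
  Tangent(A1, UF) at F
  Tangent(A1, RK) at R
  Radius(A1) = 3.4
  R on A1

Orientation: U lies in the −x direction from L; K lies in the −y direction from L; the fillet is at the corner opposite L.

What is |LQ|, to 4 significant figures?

54.13

LK is vertical with |LK| = 18.1 and K on the −y side, so K = (0.000, -18.10). The virtual corner opposite L is at (-55.50, -18.10). The tangent condition forces QF to be normal to UF and since A1 is tangent to RK there, QR ⟂ RK, with radius 3.4, so the center Q sits 3.4 in from both sides at Q = (-52.10, -14.70). Then |LQ| = |Q − L| = 54.13.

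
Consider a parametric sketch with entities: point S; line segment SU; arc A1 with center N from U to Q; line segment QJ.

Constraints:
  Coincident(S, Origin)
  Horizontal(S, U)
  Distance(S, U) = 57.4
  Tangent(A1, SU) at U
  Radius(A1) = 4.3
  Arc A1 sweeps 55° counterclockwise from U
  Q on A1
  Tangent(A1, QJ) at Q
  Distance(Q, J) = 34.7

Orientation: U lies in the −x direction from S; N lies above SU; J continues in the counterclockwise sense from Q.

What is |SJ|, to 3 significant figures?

45.5

S is at the origin; SU is horizontal with |SU| = 57.4 and U on the −x side, so U = (-57.4, 0.00). The tangent condition forces NU to be normal to SU, so N = U + (0, 4.3) = (-57.4, 4.30). On A1, U sits at bearing -90° from N; a 55° counterclockwise sweep puts Q at bearing -35°, so Q = N + 4.3·(cos -35°, sin -35°) = (-53.9, 1.83). Since A1 is tangent to QJ there, NQ ⟂ QJ, so QJ runs along (−sin -35°, cos -35°); with |QJ| = 34.7, J = (-34.0, 30.3). Then |SJ| = |J − S| = 45.5.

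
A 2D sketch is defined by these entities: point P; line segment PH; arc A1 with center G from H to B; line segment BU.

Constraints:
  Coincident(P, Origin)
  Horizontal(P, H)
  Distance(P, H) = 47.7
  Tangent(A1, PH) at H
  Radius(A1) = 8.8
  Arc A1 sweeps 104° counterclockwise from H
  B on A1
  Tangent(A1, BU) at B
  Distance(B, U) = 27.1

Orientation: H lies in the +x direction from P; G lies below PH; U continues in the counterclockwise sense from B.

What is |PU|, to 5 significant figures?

58.955

P is at the origin; P and H share the same y with |PH| = 47.7 and H on the +x side, so H = (47.700, 0.0000). A1 meets PH tangentially, so GH is at right angles to PH, so G = H + (0, -8.8) = (47.700, -8.8000). On A1, H sits at bearing 90° from G; a 104° counterclockwise sweep puts B at bearing 194°, so B = G + 8.8·(cos 194°, sin 194°) = (39.161, -10.929). Since A1 is tangent to BU there, GB ⟂ BU, so BU runs along (−sin 194°, cos 194°); with |BU| = 27.1, U = (45.717, -37.224). Then |PU| = |U − P| = 58.955.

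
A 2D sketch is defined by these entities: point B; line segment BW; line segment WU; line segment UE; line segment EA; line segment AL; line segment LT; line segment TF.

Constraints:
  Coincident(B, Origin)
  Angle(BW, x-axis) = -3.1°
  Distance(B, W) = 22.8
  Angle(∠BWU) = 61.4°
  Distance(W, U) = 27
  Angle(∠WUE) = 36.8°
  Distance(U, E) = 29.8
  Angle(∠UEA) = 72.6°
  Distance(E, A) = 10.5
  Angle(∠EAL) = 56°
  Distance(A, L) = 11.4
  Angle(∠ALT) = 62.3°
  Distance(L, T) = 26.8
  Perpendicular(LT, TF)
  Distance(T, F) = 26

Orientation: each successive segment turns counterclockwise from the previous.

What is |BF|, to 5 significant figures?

38.124

B is at the origin; BW runs at -3.1° with length 22.8, so W = (22.767, -1.2330). ∠BWU = 61.4° gives WU at 115.50° from the x-axis; with |WU| = 27.0, U = (11.143, 23.137). ∠WUE = 36.8° gives UE at -101.30° from the x-axis; with |UE| = 29.8, E = (5.3036, -6.0855). ∠UEA = 72.6° gives EA at 6.1000° from the x-axis; with |EA| = 10.5, A = (15.744, -4.9697). ∠EAL = 56.0° gives AL at 130.10° from the x-axis; with |AL| = 11.4, L = (8.4012, 3.7504). ∠ALT = 62.3° gives LT at -112.20° from the x-axis; with |LT| = 26.8, T = (-1.7250, -21.063). The perpendicularity gives TF at right angles to LT, so TF runs at -22.200°; with |TF| = 26.0, F = (22.348, -30.887). Then |BF| = |F − B| = 38.124.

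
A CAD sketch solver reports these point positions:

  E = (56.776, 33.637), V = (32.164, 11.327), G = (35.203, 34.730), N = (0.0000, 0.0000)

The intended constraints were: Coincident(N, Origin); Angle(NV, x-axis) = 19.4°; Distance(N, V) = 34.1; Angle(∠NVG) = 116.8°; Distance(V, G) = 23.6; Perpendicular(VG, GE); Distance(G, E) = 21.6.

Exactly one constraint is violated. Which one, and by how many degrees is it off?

Perpendicular(VG, GE) — off by 4.50°.

N = (0.00, 0.00) ✓; NV at 19.40° ✓; |NV| = 34.10 ✓; ∠NVG = 116.8° ✓; |VG| = 23.60 ✓; ∠(VG, GE) = 85.50° ✗; |GE| = 21.60 ✓.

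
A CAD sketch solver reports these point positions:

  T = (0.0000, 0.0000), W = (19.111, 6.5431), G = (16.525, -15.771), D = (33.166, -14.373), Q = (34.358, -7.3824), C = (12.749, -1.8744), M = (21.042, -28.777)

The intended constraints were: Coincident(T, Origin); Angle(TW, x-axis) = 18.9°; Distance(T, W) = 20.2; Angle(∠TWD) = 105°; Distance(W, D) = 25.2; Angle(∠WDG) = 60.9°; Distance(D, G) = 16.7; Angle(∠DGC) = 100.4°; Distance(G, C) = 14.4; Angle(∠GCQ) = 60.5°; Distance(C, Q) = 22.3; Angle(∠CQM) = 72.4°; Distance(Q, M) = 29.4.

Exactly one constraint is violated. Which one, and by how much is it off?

Distance(Q, M) = 29.4 — off by 4.20.

T = (0.00, 0.00) ✓; TW at 18.90° ✓; |TW| = 20.20 ✓; ∠TWD = 105.0° ✓; |WD| = 25.20 ✓; ∠WDG = 60.90° ✓; |DG| = 16.70 ✓; ∠DGC = 100.4° ✓; |GC| = 14.40 ✓; ∠GCQ = 60.50° ✓; |CQ| = 22.30 ✓; ∠CQM = 72.40° ✓; |QM| = 25.20 ✗.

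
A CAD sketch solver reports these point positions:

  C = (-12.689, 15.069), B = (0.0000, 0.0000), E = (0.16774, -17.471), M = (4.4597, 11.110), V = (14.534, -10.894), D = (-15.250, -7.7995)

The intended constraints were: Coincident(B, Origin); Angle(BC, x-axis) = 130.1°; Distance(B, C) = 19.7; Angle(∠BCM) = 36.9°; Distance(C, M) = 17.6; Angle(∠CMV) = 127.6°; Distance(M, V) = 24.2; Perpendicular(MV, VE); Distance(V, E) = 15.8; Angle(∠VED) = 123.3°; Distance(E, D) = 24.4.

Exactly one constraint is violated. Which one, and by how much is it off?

Distance(E, D) = 24.4 — off by 6.20.

B = (0.00, 0.00) ✓; BC at 130.1° ✓; |BC| = 19.70 ✓; ∠BCM = 36.90° ✓; |CM| = 17.60 ✓; ∠CMV = 127.6° ✓; |MV| = 24.20 ✓; ∠(MV, VE) = 90.00° ✓; |VE| = 15.80 ✓; ∠VED = 123.3° ✓; |ED| = 18.20 ✗.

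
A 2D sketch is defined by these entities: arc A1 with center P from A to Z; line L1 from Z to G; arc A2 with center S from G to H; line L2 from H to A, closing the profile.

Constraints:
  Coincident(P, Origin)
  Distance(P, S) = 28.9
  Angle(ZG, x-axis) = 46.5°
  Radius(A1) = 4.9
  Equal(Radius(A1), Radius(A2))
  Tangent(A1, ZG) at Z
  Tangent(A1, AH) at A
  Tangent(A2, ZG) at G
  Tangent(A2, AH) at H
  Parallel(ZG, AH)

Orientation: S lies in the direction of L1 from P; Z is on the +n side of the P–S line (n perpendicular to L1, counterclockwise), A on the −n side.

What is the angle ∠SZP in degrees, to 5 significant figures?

80.377°

The slot axis is L1's direction at 46.5°, so u = (cos 46.5°, sin 46.5°) = (0.68835, 0.72537) and n = (−sin 46.5°, cos 46.5°) = (-0.72537, 0.68835). P is at the origin and S lies 28.9 along u from P, so S = 28.9·u = (19.893, 20.963). Tangency of A1 to both parallel lines with radius 4.9 puts Z and A at P ± 4.9·n: Z = (-3.5543, 3.3729), A = (3.5543, -3.3729). Then cos ∠SZP = ZS·ZP / (|ZS||ZP|), giving 80.377°.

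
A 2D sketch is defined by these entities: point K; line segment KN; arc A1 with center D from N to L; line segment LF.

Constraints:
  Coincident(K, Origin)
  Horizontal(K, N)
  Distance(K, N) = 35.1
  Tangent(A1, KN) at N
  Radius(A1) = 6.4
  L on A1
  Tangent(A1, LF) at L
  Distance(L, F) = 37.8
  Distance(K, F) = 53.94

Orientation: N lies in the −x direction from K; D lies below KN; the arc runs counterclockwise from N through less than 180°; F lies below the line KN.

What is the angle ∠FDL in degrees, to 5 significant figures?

80.390°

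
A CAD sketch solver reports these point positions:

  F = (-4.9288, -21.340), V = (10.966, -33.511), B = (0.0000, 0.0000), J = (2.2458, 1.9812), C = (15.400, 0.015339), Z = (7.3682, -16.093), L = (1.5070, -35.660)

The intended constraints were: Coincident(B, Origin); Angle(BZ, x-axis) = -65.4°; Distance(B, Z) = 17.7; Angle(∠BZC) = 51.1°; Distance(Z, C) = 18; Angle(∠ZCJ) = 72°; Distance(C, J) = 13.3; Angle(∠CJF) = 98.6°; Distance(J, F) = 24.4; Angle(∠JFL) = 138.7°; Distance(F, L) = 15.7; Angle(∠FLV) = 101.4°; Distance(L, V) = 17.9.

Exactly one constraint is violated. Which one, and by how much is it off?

Distance(L, V) = 17.9 — off by 8.20.

B = (0.00, 0.00) ✓; BZ at -65.40° ✓; |BZ| = 17.70 ✓; ∠BZC = 51.10° ✓; |ZC| = 18.00 ✓; ∠ZCJ = 72.00° ✓; |CJ| = 13.30 ✓; ∠CJF = 98.60° ✓; |JF| = 24.40 ✓; ∠JFL = 138.7° ✓; |FL| = 15.70 ✓; ∠FLV = 101.4° ✓; |LV| = 9.700 ✗.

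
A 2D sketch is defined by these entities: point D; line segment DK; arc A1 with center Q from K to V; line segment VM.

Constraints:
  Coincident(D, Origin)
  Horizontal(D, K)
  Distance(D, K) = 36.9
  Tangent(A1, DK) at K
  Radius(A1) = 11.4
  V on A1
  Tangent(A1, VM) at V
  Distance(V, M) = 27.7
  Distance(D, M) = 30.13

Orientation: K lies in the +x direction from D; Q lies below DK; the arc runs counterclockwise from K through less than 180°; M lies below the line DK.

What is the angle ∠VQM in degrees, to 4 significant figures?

67.63°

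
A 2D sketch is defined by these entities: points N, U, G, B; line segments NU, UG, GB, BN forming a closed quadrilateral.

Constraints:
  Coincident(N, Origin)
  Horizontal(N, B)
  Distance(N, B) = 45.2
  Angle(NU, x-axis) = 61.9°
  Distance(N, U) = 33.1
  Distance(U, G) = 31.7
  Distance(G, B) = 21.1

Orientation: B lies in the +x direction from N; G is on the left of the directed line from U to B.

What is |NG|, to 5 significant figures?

50.809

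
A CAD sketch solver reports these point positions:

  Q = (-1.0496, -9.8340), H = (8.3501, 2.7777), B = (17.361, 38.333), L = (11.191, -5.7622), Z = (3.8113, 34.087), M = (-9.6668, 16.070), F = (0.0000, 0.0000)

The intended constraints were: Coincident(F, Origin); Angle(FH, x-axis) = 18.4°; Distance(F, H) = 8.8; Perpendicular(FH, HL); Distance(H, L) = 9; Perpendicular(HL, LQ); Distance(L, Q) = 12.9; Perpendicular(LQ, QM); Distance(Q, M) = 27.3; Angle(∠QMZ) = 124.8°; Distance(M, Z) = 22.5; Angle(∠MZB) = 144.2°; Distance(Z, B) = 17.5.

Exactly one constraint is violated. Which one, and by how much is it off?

Distance(Z, B) = 17.5 — off by 3.30.

F = (0.00, 0.00) ✓; FH at 18.40° ✓; |FH| = 8.800 ✓; ∠(FH, HL) = 90.00° ✓; |HL| = 9.000 ✓; ∠(HL, LQ) = 90.00° ✓; |LQ| = 12.90 ✓; ∠(LQ, QM) = 90.00° ✓; |QM| = 27.30 ✓; ∠QMZ = 124.8° ✓; |MZ| = 22.50 ✓; ∠MZB = 144.2° ✓; |ZB| = 14.20 ✗.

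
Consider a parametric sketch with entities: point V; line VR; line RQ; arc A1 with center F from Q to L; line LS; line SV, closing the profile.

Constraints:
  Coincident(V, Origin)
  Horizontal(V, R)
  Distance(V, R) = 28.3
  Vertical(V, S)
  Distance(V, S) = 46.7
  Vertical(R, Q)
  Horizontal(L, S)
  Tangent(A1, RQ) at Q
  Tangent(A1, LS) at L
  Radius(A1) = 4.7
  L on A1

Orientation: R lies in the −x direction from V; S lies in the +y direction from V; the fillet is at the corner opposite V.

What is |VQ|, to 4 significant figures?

50.64

V is at the origin; V and R share the same y with |VR| = 28.3 and R on the −x side, so R = (-28.30, 0.000). V and S share the same x with |VS| = 46.7 and S on the +y side, so S = (0.000, 46.70). The virtual corner opposite V is at (-28.30, 46.70). Since A1 is tangent to RQ there, FQ ⟂ RQ and the tangent condition forces FL to be normal to LS, with radius 4.7, so the center F sits 4.7 in from both sides at F = (-23.60, 42.00). That places the tangent points at Q = (-28.30, 42.00) on RQ and L = (-23.60, 46.70) on LS. Then |VQ| = |Q − V| = 50.64.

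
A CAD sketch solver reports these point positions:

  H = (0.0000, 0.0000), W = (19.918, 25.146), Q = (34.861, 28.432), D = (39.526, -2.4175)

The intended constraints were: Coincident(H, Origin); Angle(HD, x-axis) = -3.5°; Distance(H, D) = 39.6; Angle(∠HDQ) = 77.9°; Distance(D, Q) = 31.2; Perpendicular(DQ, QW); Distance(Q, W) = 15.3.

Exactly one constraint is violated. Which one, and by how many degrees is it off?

Perpendicular(DQ, QW) — off by 3.80°.

H = (0.00, 0.00) ✓; HD at -3.500° ✓; |HD| = 39.60 ✓; ∠HDQ = 77.90° ✓; |DQ| = 31.20 ✓; ∠(DQ, QW) = 93.80° ✗; |QW| = 15.30 ✓.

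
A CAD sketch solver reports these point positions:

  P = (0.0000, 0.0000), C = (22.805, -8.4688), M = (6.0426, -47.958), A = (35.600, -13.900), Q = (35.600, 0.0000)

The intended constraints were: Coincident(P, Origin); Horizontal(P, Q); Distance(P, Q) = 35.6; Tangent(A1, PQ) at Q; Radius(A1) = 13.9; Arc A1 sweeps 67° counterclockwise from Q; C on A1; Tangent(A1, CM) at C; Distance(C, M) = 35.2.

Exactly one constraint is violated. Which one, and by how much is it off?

Distance(C, M) = 35.2 — off by 7.70.

P = (0.00, 0.00) ✓; P.y = 0.00, Q.y = 0.00 ✓; |PQ| = 35.60 ✓; ∠(AQ, QP) = 90.00° ✓; |AQ| = 13.90 ✓; bearing(A→C) − bearing(A→Q) = 67.00° ✓; |AC| = 13.90 ✓; ∠(AC, CM) = 90.00° ✓; |CM| = 42.90 ✗.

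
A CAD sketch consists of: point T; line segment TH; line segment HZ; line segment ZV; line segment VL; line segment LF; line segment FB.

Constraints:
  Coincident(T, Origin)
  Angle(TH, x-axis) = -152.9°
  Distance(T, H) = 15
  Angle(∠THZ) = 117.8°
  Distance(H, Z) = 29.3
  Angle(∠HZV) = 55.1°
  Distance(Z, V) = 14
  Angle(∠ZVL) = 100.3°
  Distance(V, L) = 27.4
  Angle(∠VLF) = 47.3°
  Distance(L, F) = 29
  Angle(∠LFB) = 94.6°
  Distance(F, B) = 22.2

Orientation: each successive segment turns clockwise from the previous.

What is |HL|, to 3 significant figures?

3.62

T is at the origin; TH runs at -152.9° with length 15.0, so H = (-13.4, -6.83). ∠THZ = 117.8° gives HZ at 145° from the x-axis; with |HZ| = 29.3, Z = (-37.3, 10.0). ∠HZV = 55.1° gives ZV at 20.0° from the x-axis; with |ZV| = 14.0, V = (-24.2, 14.8). ∠ZVL = 100.3° gives VL at -59.7° from the x-axis; with |VL| = 27.4, L = (-10.3, -8.85). Then |HL| = |L − H| = 3.62.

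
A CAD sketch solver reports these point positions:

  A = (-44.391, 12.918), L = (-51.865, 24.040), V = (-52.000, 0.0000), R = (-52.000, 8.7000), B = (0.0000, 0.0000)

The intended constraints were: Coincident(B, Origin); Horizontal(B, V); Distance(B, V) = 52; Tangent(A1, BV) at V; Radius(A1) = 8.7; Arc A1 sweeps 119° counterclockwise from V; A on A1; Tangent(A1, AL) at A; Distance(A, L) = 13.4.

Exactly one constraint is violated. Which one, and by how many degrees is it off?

Tangent(A1, AL) at A — off by 4.90°.

B = (0.00, 0.00) ✓; B.y = 0.00, V.y = 0.00 ✓; |BV| = 52.00 ✓; ∠(RV, VB) = 90.00° ✓; |RV| = 8.700 ✓; bearing(R→A) − bearing(R→V) = 119.0° ✓; |RA| = 8.700 ✓; ∠(RA, AL) = 85.10° ✗; |AL| = 13.40 ✓.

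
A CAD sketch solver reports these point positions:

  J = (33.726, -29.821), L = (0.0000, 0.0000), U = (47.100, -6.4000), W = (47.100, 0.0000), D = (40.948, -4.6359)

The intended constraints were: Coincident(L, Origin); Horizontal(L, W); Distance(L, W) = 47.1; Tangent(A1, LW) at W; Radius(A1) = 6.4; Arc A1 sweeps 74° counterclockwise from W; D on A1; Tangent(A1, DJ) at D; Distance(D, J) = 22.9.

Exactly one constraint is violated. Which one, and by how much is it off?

Distance(D, J) = 22.9 — off by 3.30.

L = (0.00, 0.00) ✓; L.y = 0.00, W.y = 0.00 ✓; |LW| = 47.10 ✓; ∠(UW, WL) = 90.00° ✓; |UW| = 6.400 ✓; bearing(U→D) − bearing(U→W) = 74.00° ✓; |UD| = 6.400 ✓; ∠(UD, DJ) = 90.00° ✓; |DJ| = 26.20 ✗.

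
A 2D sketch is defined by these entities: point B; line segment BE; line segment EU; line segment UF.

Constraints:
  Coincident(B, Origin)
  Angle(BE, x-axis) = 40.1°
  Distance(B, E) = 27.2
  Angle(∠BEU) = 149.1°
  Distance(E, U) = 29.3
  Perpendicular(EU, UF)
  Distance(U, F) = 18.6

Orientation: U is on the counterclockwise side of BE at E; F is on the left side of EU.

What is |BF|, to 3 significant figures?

52.8

B is at the origin; BE runs at 40.1° with length 27.2, so E = 27.2·(cos 40.1°, sin 40.1°) = (20.8, 17.5). ∠BEU = 149.1°, so EU runs at 40.1° + (180° − 149.1°) = 71.0° from the x-axis; with |EU| = 29.3, U = E + 29.3·(cos 71.0°, sin 71.0°) = (30.3, 45.2). EU is perpendicular to UF; with |UF| = 18.6 on the left of EU, F = U + 18.6·(-0.946, 0.326) = (12.8, 51.3). Then |BF| = |F − B| = 52.8.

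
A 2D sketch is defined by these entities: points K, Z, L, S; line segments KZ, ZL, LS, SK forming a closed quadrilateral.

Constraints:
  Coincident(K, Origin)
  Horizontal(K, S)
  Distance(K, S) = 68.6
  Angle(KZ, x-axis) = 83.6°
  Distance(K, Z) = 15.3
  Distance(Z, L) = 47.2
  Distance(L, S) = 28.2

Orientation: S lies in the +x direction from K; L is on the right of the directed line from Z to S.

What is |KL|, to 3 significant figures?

43.0

K is at the origin; KS is horizontal with |KS| = 68.6 and S in +x, so S = (68.6, 0). KZ runs at 83.6° with |KZ| = 15.3, so Z = (1.71, 15.2). L is determined by |ZL| = 47.2 and |LS| = 28.2 together: it lies at the intersection of circle(Z, 47.2) and circle(S, 28.2). With |ZS| = 68.6, the foot of the radical line on ZS is 44.7 from Z and the perpendicular offset is √(47.2² − 44.7²) = 15.0. Taking the right-of-ZS solution: L = (42.0, -9.37).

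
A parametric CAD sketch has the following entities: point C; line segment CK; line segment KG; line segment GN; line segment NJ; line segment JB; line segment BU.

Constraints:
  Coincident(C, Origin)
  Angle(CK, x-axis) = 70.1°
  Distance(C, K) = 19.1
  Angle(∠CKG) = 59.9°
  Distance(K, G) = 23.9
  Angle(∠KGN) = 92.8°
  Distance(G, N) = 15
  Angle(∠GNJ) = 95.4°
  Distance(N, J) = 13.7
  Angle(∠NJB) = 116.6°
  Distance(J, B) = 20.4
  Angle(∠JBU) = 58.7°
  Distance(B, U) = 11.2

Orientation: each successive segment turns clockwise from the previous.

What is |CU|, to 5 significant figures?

17.055

C is at the origin; CK runs at 70.1° with length 19.1, so K = (6.5012, 17.960). ∠CKG = 59.9° gives KG at -50.000° from the x-axis; with |KG| = 23.9, G = (21.864, -0.34896). ∠KGN = 92.8° gives GN at -137.20° from the x-axis; with |GN| = 15.0, N = (10.858, -10.541). ∠GNJ = 95.4° gives NJ at 138.20° from the x-axis; with |NJ| = 13.7, J = (0.64490, -1.4091). ∠NJB = 116.6° gives JB at 74.800° from the x-axis; with |JB| = 20.4, B = (5.9936, 18.277). ∠JBU = 58.7° gives BU at -46.500° from the x-axis; with |BU| = 11.2, U = (13.703, 10.153). Then |CU| = |U − C| = 17.055.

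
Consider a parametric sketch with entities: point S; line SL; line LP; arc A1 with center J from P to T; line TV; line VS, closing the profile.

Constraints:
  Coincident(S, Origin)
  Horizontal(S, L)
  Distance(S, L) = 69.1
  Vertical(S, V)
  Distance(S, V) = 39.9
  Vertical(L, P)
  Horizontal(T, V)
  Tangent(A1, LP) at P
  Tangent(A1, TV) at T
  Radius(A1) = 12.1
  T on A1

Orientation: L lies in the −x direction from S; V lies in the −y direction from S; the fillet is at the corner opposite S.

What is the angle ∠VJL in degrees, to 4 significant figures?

125.5°

S is at the origin; S and L share the same y with |SL| = 69.1 and L on the −x side, so L = (-69.10, 0.000). S and V share the same x with |SV| = 39.9 and V on the −y side, so V = (0.000, -39.90). The virtual corner opposite S is at (-69.10, -39.90). The tangent condition forces JP to be normal to LP and since A1 is tangent to TV there, JT ⟂ TV, with radius 12.1, so the center J sits 12.1 in from both sides at J = (-57.00, -27.80). Then cos ∠VJL = JV·JL / (|JV||JL|), giving 125.5°.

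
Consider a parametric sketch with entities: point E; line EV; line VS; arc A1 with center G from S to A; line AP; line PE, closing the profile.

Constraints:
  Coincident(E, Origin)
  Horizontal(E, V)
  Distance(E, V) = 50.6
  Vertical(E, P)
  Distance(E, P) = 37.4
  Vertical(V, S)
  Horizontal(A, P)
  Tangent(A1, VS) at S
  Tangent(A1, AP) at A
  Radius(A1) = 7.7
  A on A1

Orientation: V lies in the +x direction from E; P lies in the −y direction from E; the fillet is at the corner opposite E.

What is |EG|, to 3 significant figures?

52.2

E and P share the same x with |EP| = 37.4 and P on the −y side, so P = (0.00, -37.4). The virtual corner opposite E is at (50.6, -37.4). Tangency of A1 to VS means the radius GS is perpendicular to VS and the tangent condition forces GA to be normal to AP, with radius 7.7, so the center G sits 7.7 in from both sides at G = (42.9, -29.7). Then |EG| = |G − E| = 52.2.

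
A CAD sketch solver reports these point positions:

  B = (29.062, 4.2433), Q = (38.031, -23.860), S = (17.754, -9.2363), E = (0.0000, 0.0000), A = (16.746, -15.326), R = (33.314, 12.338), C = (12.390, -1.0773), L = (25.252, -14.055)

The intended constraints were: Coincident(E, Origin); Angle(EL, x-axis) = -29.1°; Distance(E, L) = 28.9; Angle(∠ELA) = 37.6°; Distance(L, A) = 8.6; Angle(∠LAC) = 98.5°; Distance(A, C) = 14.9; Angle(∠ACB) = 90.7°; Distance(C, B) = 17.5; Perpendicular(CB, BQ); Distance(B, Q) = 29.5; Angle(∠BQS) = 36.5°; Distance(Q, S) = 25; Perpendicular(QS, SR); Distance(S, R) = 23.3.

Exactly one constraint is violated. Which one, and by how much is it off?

Distance(S, R) = 23.3 — off by 3.30.

E = (0.00, 0.00) ✓; EL at -29.10° ✓; |EL| = 28.90 ✓; ∠ELA = 37.60° ✓; |LA| = 8.600 ✓; ∠LAC = 98.50° ✓; |AC| = 14.90 ✓; ∠ACB = 90.70° ✓; |CB| = 17.50 ✓; ∠(CB, BQ) = 90.00° ✓; |BQ| = 29.50 ✓; ∠BQS = 36.50° ✓; |QS| = 25.00 ✓; ∠(QS, SR) = 90.00° ✓; |SR| = 26.60 ✗.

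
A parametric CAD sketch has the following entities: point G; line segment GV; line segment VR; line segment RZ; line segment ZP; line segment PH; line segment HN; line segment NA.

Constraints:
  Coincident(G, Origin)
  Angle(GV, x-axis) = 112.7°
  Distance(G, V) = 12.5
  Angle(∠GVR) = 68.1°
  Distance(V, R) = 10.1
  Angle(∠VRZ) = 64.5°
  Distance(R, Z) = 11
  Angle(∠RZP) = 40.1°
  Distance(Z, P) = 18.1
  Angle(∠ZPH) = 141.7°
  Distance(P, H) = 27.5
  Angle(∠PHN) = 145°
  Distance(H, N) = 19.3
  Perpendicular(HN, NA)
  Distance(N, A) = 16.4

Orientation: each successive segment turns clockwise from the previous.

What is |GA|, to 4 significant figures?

51.65

∠PHN = 145.0° gives HN at 32.10° from the x-axis; with |HN| = 19.3, N = (22.92, 54.72). HN ⟂ NA, so NA runs at -57.90°; with |NA| = 16.4, A = (31.64, 40.83). Then |GA| = |A − G| = 51.65.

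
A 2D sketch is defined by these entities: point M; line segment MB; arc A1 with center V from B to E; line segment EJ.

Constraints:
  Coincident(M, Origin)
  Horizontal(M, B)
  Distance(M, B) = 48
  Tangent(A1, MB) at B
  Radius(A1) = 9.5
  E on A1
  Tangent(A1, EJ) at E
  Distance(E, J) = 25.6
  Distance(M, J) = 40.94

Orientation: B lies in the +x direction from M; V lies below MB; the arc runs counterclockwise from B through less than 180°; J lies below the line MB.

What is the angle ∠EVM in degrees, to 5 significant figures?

12.855°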